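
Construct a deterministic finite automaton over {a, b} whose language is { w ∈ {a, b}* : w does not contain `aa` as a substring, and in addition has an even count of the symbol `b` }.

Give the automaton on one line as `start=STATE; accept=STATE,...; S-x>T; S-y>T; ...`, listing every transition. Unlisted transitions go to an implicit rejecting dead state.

Run two small machines in parallel and take their product. The first has 3 states tracking partial matches of the forbidden pattern `aa`; the second has 2 states tracking the count of `b`s modulo 2. A product state is a pair (one from each), accepting exactly when both do. Minimizing collapses redundant product states.
5 states suffice.
        a   b  
>* s0   s1  s2 
 * s1   s3  s2 
   s2   s4  s0 
   s3   s3  s3 
   s4   s3  s0 
(> = start, * = accepting)

start=s0; accept=s0,s1; s0-a>s1; s0-b>s2; s1-a>s3; s1-b>s2; s2-a>s4; s2-b>s0; s3-a>s3; s3-b>s3; s4-a>s3; s4-b>s0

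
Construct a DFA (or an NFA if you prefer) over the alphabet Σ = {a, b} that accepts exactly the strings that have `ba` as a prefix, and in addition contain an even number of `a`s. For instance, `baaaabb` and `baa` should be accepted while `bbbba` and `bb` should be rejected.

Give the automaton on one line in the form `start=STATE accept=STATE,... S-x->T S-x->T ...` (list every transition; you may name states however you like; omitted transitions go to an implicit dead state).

Handle the two conditions separately and then intersect. One (4 states) tracks whether the input so far still matches the prefix `ba`; the other (2 states) tracks the count of `a`s modulo 2. Each combined state is a pair, one component from each; accept when both components accept.
A 6-state machine:
        a   b  
>  q0   q1  q2 
   q1   q3  q1 
   q2   q4  q3 
   q3   q1  q3 
   q4   q5  q4 
 * q5   q4  q5 
(> = start, * = accepting)

start=q0 accept=q5 q0-a->q1 q0-b->q2 q1-a->q3 q1-b->q1 q2-a->q4 q2-b->q3 q3-a->q1 q3-b->q3 q4-a->q5 q4-b->q4 q5-a->q4 q5-b->q5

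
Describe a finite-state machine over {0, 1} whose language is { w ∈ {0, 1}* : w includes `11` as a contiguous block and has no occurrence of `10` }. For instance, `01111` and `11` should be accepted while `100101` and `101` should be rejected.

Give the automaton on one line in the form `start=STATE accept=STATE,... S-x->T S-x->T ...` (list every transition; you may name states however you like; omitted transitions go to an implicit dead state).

start=q0 accept=q3 q0-0->q0 q0-1->q1 q1-0->q2 q1-1->q3 q2-0->q2 q2-1->q2 q3-0->q2 q3-1->q3

Run two small machines in parallel and take their product. The first has 3 states tracking whether and how much of `11` has been seen; the second has 3 states tracking partial matches of the forbidden pattern `10`. A product state is a pair (one from each), accepting exactly when both do. Equivalent product states are then merged.
4 states suffice.
        0   1  
>  q0   q0  q1 
   q1   q2  q3 
   q2   q2  q2 
 * q3   q2  q3 
(> = start, * = accepting)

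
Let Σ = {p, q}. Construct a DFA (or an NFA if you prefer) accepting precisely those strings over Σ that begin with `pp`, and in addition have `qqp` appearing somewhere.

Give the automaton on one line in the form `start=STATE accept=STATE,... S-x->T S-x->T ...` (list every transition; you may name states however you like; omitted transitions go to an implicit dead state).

start=s0 accept=s6 s0-p->s1 s0-q->s2 s1-p->s3 s1-q->s2 s2-p->s2 s2-q->s2 s3-p->s3 s3-q->s4 s4-p->s3 s4-q->s5 s5-p->s6 s5-q->s5 s6-p->s6 s6-q->s6

Handle the two conditions separately and then intersect. One (4 states) tracks whether the input so far still matches the prefix `pp`; the other (4 states) tracks whether and how much of `qqp` has been seen. Each combined state is a pair, one component from each; accept when both components accept. After merging equivalent states the machine shrinks.
With 7 states:
        p   q  
>  s0   s1  s2 
   s1   s3  s2 
   s2   s2  s2 
   s3   s3  s4 
   s4   s3  s5 
   s5   s6  s5 
 * s6   s6  s6 
(> = start, * = accepting)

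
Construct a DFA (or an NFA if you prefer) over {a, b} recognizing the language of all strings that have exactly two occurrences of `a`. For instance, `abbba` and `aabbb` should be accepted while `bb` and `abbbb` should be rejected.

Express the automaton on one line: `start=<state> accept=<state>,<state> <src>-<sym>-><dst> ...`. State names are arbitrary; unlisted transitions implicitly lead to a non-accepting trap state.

Only the number of `a`s matters, and only up to 3. Make a chain s0 → s1 → s2 → s3 advanced by each `a` (with s3 absorbing); every other symbol self-loops. The accepting set is {s2}.
With 4 states:
        a   b  
>  s0   s1  s0 
   s1   s2  s1 
 * s2   s3  s2 
   s3   s3  s3 
(> = start, * = accepting)

start=s0 accept=s2 s0-a->s1 s0-b->s0 s1-a->s2 s1-b->s1 s2-a->s3 s2-b->s2 s3-a->s3 s3-b->s3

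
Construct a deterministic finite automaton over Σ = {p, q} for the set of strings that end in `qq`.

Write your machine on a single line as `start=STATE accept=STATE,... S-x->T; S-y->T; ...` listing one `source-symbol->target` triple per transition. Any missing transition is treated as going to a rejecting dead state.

Remember how much of `qq` the current input suffix matches. State s0 means no match yet; s1 means the last symbol is `q`; s2 means the last 2 symbols are `qq`. Only s2 accepts. On a mismatch, fall back to the longest proper suffix that is still a prefix of `qq`.
With 3 states:
        p   q  
>  s0   s0  s1 
   s1   s0  s2 
 * s2   s0  s2 
(> = start, * = accepting)

start=s0; accept=s2; s0-p->s0; s0-q->s1; s1-p->s0; s1-q->s2; s2-p->s0; s2-q->s2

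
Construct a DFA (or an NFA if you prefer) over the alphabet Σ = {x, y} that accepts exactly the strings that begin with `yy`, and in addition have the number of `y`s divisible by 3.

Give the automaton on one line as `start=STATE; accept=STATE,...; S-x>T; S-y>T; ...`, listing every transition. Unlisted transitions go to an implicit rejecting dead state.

Run two small machines in parallel and take their product. One (4 states) tracks whether the input so far still matches the prefix `yy`; the other (3 states) tracks the count of `y`s modulo 3. Each combined state is a pair, one component from each; accept when both components accept. Equivalent product states are then merged.
6 states suffice.
        x   y  
>  q0   q1  q2 
   q1   q1  q1 
   q2   q1  q3 
   q3   q3  q4 
 * q4   q4  q5 
   q5   q5  q3 
(> = start, * = accepting)

start=q0; accept=q4; q0-x>q1; q0-y>q2; q1-x>q1; q1-y>q1; q2-x>q1; q2-y>q3; q3-x>q3; q3-y>q4; q4-x>q4; q4-y>q5; q5-x>q5; q5-y>q3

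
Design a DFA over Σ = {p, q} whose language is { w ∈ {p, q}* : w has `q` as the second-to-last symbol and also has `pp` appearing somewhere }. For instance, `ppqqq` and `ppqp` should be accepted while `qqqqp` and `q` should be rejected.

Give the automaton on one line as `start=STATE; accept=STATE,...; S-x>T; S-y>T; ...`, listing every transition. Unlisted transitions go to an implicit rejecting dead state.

start=s0; accept=s4,s5; s0-p>s1; s0-q>s0; s1-p>s2; s1-q>s0; s2-p>s2; s2-q>s3; s3-p>s4; s3-q>s5; s4-p>s2; s4-q>s3; s5-p>s4; s5-q>s5

Build one automaton per condition and run them in lockstep. The first has 7 states tracking the last 2 symbols read; the second has 3 states tracking whether and how much of `pp` has been seen. A product state is a pair (one from each), accepting exactly when both do. Equivalent product states are then merged.
With 6 states:
        p   q  
>  s0   s1  s0 
   s1   s2  s0 
   s2   s2  s3 
   s3   s4  s5 
 * s4   s2  s3 
 * s5   s4  s5 
(> = start, * = accepting)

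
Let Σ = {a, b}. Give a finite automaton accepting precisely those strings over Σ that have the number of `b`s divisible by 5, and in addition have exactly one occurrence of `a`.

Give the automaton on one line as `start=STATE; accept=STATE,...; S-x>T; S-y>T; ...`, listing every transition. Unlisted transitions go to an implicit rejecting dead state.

Handle the two conditions separately and then intersect. The first has 5 states tracking the count of `b`s modulo 5; the second has 3 states tracking the count of `a`s, saturating at 2. A product state is a pair (one from each), accepting exactly when both do. After merging equivalent states the machine shrinks.
          a    b  
>  q0     q1   q2 
 * q1     q3   q4 
   q2     q4   q5 
   q3     q3   q3 
   q4     q3   q6 
   q5     q6   q7 
   q6     q3   q8 
   q7     q8   q9 
   q8     q3  q10 
   q9    q10   q0 
   q10    q3   q1 
(> = start, * = accepting)

start=q0; accept=q1; q0-a>q1; q0-b>q2; q1-a>q3; q1-b>q4; q2-a>q4; q2-b>q5; q3-a>q3; q3-b>q3; q4-a>q3; q4-b>q6; q5-a>q6; q5-b>q7; q6-a>q3; q6-b>q8; q7-a>q8; q7-b>q9; q8-a>q3; q8-b>q10; q9-a>q10; q9-b>q0; q10-a>q3; q10-b>q1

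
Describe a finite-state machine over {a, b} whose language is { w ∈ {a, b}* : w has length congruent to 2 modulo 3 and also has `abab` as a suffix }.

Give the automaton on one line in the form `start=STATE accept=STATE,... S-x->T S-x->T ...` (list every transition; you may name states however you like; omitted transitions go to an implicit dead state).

start=q0 accept=q13 q0-a->q1 q0-b->q2 q1-a->q3 q1-b->q4 q2-a->q3 q2-b->q5 q3-a->q6 q3-b->q7 q4-a->q8 q4-b->q0 q5-a->q6 q5-b->q0 q6-a->q1 q6-b->q9 q7-a->q10 q7-b->q2 q8-a->q1 q8-b->q11 q9-a->q12 q9-b->q5 q10-a->q3 q10-b->q13 q11-a->q12 q11-b->q5 q12-a->q6 q12-b->q14 q13-a->q8 q13-b->q0 q14-a->q10 q14-b->q2

Run two small machines in parallel and take their product. One (3 states) tracks the input length modulo 3; the other (5 states) tracks how much of the suffix `abab` has currently been matched. Each combined state is a pair, one component from each; accept when both components accept.
A 15-state machine:
          a    b  
>  q0     q1   q2 
   q1     q3   q4 
   q2     q3   q5 
   q3     q6   q7 
   q4     q8   q0 
   q5     q6   q0 
   q6     q1   q9 
   q7    q10   q2 
   q8     q1  q11 
   q9    q12   q5 
   q10    q3  q13 
   q11   q12   q5 
   q12    q6  q14 
 * q13    q8   q0 
   q14   q10   q2 
(> = start, * = accepting)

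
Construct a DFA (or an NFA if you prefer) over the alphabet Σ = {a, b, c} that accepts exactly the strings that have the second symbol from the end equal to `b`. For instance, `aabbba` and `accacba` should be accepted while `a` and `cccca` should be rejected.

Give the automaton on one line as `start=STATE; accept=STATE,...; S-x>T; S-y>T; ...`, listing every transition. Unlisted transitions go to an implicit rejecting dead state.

Because acceptance depends on a position counted from the end, the machine has to buffer the most recent 2 symbols. Make each state the string of the last up-to-2 symbols read; on input `x` shift the window left and append `x`. Accept when the buffered window has length 2 and begins with `b`.
With 13 states:
          a    b    c  
>  S0     S1   S2   S3 
   S1     S4   S5   S6 
   S2     S7   S8   S9 
   S3    S10  S11  S12 
   S4     S4   S5   S6 
   S5     S7   S8   S9 
   S6    S10  S11  S12 
 * S7     S4   S5   S6 
 * S8     S7   S8   S9 
 * S9    S10  S11  S12 
   S10    S4   S5   S6 
   S11    S7   S8   S9 
   S12   S10  S11  S12 
(> = start, * = accepting)

start=S0; accept=S7,S8,S9; S0-a>S1; S0-b>S2; S0-c>S3; S1-a>S4; S1-b>S5; S1-c>S6; S2-a>S7; S2-b>S8; S2-c>S9; S3-a>S10; S3-b>S11; S3-c>S12; S4-a>S4; S4-b>S5; S4-c>S6; S5-a>S7; S5-b>S8; S5-c>S9; S6-a>S10; S6-b>S11; S6-c>S12; S7-a>S4; S7-b>S5; S7-c>S6; S8-a>S7; S8-b>S8; S8-c>S9; S9-a>S10; S9-b>S11; S9-c>S12; S10-a>S4; S10-b>S5; S10-c>S6; S11-a>S7; S11-b>S8; S11-c>S9; S12-a>S10; S12-b>S11; S12-c>S12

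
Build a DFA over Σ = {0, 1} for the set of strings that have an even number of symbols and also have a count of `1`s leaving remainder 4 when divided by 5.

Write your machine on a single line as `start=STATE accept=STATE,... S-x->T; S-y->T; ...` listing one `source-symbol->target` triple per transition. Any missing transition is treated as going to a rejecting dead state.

Build one automaton per condition and run them in lockstep. The first has 2 states tracking the input length modulo 2; the second has 5 states tracking the count of `1`s modulo 5. A product state is a pair (one from each), accepting exactly when both do.
10 states suffice.
        0   1  
>  q0   q1  q2 
   q1   q0  q3 
   q2   q3  q4 
   q3   q2  q5 
   q4   q5  q6 
   q5   q4  q7 
   q6   q7  q8 
   q7   q6  q9 
 * q8   q9  q1 
   q9   q8  q0 
(> = start, * = accepting)

start=q0; accept=q8; q0-0->q1; q0-1->q2; q1-0->q0; q1-1->q3; q2-0->q3; q2-1->q4; q3-0->q2; q3-1->q5; q4-0->q5; q4-1->q6; q5-0->q4; q5-1->q7; q6-0->q7; q6-1->q8; q7-0->q6; q7-1->q9; q8-0->q9; q8-1->q1; q9-0->q8; q9-1->q0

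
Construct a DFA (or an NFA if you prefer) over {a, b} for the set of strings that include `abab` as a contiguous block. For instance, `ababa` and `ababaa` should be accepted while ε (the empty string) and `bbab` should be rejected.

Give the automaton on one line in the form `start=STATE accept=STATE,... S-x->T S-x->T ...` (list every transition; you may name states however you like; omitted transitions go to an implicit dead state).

start=q0 accept=q4 q0-a->q1 q0-b->q0 q1-a->q1 q1-b->q2 q2-a->q3 q2-b->q0 q3-a->q1 q3-b->q4 q4-a->q4 q4-b->q4

Track how much of `abab` has been matched so far: state q0 is no progress, q4 is the absorbing accept state reached once `abab` has occurred. Intermediate states record partial matches; on a mismatch, fall back to the longest reusable overlap.
5 states suffice.
        a   b  
>  q0   q1  q0 
   q1   q1  q2 
   q2   q3  q0 
   q3   q1  q4 
 * q4   q4  q4 
(> = start, * = accepting)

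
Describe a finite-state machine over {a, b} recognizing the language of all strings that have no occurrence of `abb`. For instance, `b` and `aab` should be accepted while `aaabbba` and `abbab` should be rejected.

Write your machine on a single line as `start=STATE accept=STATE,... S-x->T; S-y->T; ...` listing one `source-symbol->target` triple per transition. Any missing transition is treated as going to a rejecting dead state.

start=s0; accept=s0,s1,s2; s0-a->s1; s0-b->s0; s1-a->s1; s1-b->s2; s2-a->s1; s2-b->s3; s3-a->s3; s3-b->s3

This is the complement of 'contains `abb`'. Use the same substring-matching states — s0 through s3 holding how much of `abb` has just been matched — but flip the accepting set: everything except the trap s3 accepts.
        a   b  
>* s0   s1  s0 
 * s1   s1  s2 
 * s2   s1  s3 
   s3   s3  s3 
(> = start, * = accepting)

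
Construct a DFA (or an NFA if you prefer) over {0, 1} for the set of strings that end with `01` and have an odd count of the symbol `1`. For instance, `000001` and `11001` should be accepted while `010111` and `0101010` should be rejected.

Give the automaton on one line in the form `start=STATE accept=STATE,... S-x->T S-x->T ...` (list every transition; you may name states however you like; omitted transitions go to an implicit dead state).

start=S0 accept=S3 S0-0->S1 S0-1->S2 S1-0->S1 S1-1->S3 S2-0->S2 S2-1->S0 S3-0->S2 S3-1->S0

Build one automaton per condition and run them in lockstep. The first has 3 states tracking how much of the suffix `01` has currently been matched; the second has 2 states tracking the count of `1`s modulo 2. A product state is a pair (one from each), accepting exactly when both do. Equivalent product states are then merged.
With 4 states:
        0   1  
>  S0   S1  S2 
   S1   S1  S3 
   S2   S2  S0 
 * S3   S2  S0 
(> = start, * = accepting)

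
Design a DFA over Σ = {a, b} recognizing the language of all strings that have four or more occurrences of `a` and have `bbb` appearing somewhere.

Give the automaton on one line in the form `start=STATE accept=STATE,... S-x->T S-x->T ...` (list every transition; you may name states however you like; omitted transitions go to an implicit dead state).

start=s0 accept=s22,s23 s0-a->s1 s0-b->s2 s1-a->s3 s1-b->s4 s2-a->s1 s2-b->s5 s3-a->s6 s3-b->s7 s4-a->s3 s4-b->s8 s5-a->s1 s5-b->s9 s6-a->s10 s6-b->s11 s7-a->s6 s7-b->s12 s8-a->s3 s8-b->s13 s9-a->s13 s9-b->s9 s10-a->s14 s10-b->s15 s11-a->s10 s11-b->s16 s12-a->s6 s12-b->s17 s13-a->s17 s13-b->s13 s14-a->s14 s14-b->s18 s15-a->s14 s15-b->s19 s16-a->s10 s16-b->s20 s17-a->s20 s17-b->s17 s18-a->s14 s18-b->s21 s19-a->s14 s19-b->s22 s20-a->s22 s20-b->s20 s21-a->s14 s21-b->s23 s22-a->s23 s22-b->s22 s23-a->s23 s23-b->s23

Handle the two conditions separately and then intersect. The first has 6 states tracking the count of `a`s, saturating at 5; the second has 4 states tracking whether and how much of `bbb` has been seen. A product state is a pair (one from each), accepting exactly when both do.
          a    b  
>  s0     s1   s2 
   s1     s3   s4 
   s2     s1   s5 
   s3     s6   s7 
   s4     s3   s8 
   s5     s1   s9 
   s6    s10  s11 
   s7     s6  s12 
   s8     s3  s13 
   s9    s13   s9 
   s10   s14  s15 
   s11   s10  s16 
   s12    s6  s17 
   s13   s17  s13 
   s14   s14  s18 
   s15   s14  s19 
   s16   s10  s20 
   s17   s20  s17 
   s18   s14  s21 
   s19   s14  s22 
   s20   s22  s20 
   s21   s14  s23 
 * s22   s23  s22 
 * s23   s23  s23 
(> = start, * = accepting)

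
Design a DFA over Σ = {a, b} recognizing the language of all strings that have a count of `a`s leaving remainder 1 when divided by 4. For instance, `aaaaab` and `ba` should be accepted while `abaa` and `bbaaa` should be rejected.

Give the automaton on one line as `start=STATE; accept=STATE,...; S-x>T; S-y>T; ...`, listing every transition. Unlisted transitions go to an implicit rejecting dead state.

The only thing that matters is how many `a`s have appeared, reduced mod 4. Use one state per residue: S0 for 0, …, S3 for 3. Reading `a` moves to the next residue; anything else stays put. S1 is accepting.
4 states suffice.
        a   b  
>  S0   S1  S0 
 * S1   S2  S1 
   S2   S3  S2 
   S3   S0  S3 
(> = start, * = accepting)

start=S0; accept=S1; S0-a>S1; S0-b>S0; S1-a>S2; S1-b>S1; S2-a>S3; S2-b>S2; S3-a>S0; S3-b>S3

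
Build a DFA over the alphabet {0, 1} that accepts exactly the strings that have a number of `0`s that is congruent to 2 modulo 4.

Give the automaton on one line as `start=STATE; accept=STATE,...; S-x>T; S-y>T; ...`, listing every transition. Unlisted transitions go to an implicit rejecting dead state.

The only thing that matters is how many `0`s have appeared, reduced mod 4. Use one state per residue: S0 for 0, …, S3 for 3. Reading `0` moves to the next residue; anything else stays put. S2 is accepting.
4 states suffice.
        0   1  
>  S0   S1  S0 
   S1   S2  S1 
 * S2   S3  S2 
   S3   S0  S3 
(> = start, * = accepting)

start=S0; accept=S2; S0-0>S1; S0-1>S0; S1-0>S2; S1-1>S1; S2-0>S3; S2-1>S2; S3-0>S0; S3-1>S3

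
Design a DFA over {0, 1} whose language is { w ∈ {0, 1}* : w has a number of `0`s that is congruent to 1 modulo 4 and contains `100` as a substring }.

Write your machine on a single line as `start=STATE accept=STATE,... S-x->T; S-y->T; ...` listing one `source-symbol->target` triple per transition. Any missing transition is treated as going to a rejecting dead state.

start=q0; accept=q15; q0-0->q1; q0-1->q2; q1-0->q3; q1-1->q4; q2-0->q5; q2-1->q2; q3-0->q6; q3-1->q7; q4-0->q8; q4-1->q4; q5-0->q9; q5-1->q4; q6-0->q0; q6-1->q10; q7-0->q11; q7-1->q7; q8-0->q12; q8-1->q7; q9-0->q12; q9-1->q9; q10-0->q13; q10-1->q10; q11-0->q14; q11-1->q10; q12-0->q14; q12-1->q12; q13-0->q15; q13-1->q2; q14-0->q15; q14-1->q14; q15-0->q9; q15-1->q15

Build one automaton per condition and run them in lockstep. The first has 4 states tracking the count of `0`s modulo 4; the second has 4 states tracking whether and how much of `100` has been seen. A product state is a pair (one from each), accepting exactly when both do.
A 16-state machine:
          0    1  
>  q0     q1   q2 
   q1     q3   q4 
   q2     q5   q2 
   q3     q6   q7 
   q4     q8   q4 
   q5     q9   q4 
   q6     q0  q10 
   q7    q11   q7 
   q8    q12   q7 
   q9    q12   q9 
   q10   q13  q10 
   q11   q14  q10 
   q12   q14  q12 
   q13   q15   q2 
   q14   q15  q14 
 * q15    q9  q15 
(> = start, * = accepting)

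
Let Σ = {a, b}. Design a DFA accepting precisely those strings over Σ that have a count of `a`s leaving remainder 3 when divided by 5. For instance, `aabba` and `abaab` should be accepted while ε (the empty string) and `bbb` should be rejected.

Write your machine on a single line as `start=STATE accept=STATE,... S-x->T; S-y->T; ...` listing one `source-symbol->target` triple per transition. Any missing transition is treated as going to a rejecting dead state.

start=s0; accept=s3; s0-a->s1; s0-b->s0; s1-a->s2; s1-b->s1; s2-a->s3; s2-b->s2; s3-a->s4; s3-b->s3; s4-a->s0; s4-b->s4

Keep the running count of `a`s modulo 5: each `a` advances along the cycle s0 → s1 → s2 → s3 → s4 → s0 while other symbols loop. Accept at s3.
With 5 states:
        a   b  
>  s0   s1  s0 
   s1   s2  s1 
   s2   s3  s2 
 * s3   s4  s3 
   s4   s0  s4 
(> = start, * = accepting)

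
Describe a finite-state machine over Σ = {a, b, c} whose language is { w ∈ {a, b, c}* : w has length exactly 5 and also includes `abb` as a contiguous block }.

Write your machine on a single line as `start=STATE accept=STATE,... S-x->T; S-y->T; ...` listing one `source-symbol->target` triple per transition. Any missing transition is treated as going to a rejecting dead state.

start=S0; accept=S12; S0-a->S1; S0-b->S2; S0-c->S2; S1-a->S3; S1-b->S4; S1-c->S5; S2-a->S3; S2-b->S5; S2-c->S5; S3-a->S6; S3-b->S7; S3-c->S8; S4-a->S6; S4-b->S9; S4-c->S8; S5-a->S6; S5-b->S8; S5-c->S8; S6-a->S8; S6-b->S10; S6-c->S8; S7-a->S8; S7-b->S11; S7-c->S8; S8-a->S8; S8-b->S8; S8-c->S8; S9-a->S11; S9-b->S11; S9-c->S11; S10-a->S8; S10-b->S12; S10-c->S8; S11-a->S12; S11-b->S12; S11-c->S12; S12-a->S8; S12-b->S8; S12-c->S8

Build one automaton per condition and run them in lockstep. The first has 7 states tracking the input length, saturating at 6; the second has 4 states tracking whether and how much of `abb` has been seen. A product state is a pair (one from each), accepting exactly when both do. Minimizing collapses redundant product states.
A 13-state machine:
          a    b    c  
>  S0     S1   S2   S2 
   S1     S3   S4   S5 
   S2     S3   S5   S5 
   S3     S6   S7   S8 
   S4     S6   S9   S8 
   S5     S6   S8   S8 
   S6     S8  S10   S8 
   S7     S8  S11   S8 
   S8     S8   S8   S8 
   S9    S11  S11  S11 
   S10    S8  S12   S8 
   S11   S12  S12  S12 
 * S12    S8   S8   S8 
(> = start, * = accepting)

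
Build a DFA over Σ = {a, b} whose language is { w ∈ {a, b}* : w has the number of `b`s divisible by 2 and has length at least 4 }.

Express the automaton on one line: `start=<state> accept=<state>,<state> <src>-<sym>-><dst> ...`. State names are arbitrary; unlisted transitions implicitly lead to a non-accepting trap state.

Run two small machines in parallel and take their product. The first has 2 states tracking the count of `b`s modulo 2; the second has 6 states tracking the input length, saturating at 5. A product state is a pair (one from each), accepting exactly when both do. After merging equivalent states the machine shrinks.
        a   b  
>  s0   s1  s2 
   s1   s3  s4 
   s2   s4  s3 
   s3   s5  s6 
   s4   s6  s5 
   s5   s7  s6 
   s6   s6  s7 
 * s7   s7  s6 
(> = start, * = accepting)

start=s0 accept=s7 s0-a->s1 s0-b->s2 s1-a->s3 s1-b->s4 s2-a->s4 s2-b->s3 s3-a->s5 s3-b->s6 s4-a->s6 s4-b->s5 s5-a->s7 s5-b->s6 s6-a->s6 s6-b->s7 s7-a->s7 s7-b->s6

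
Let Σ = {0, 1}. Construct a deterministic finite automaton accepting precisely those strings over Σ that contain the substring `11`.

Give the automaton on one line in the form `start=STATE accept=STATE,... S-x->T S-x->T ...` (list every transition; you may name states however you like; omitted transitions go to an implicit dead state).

States s0..s1 record the length of the longest prefix of `11` that matches the current input suffix. Reaching s2 means `11` has been seen, and we stay there forever. Accept from s2.
        0   1  
>  s0   s0  s1 
   s1   s0  s2 
 * s2   s2  s2 
(> = start, * = accepting)

start=s0 accept=s2 s0-0->s0 s0-1->s1 s1-0->s0 s1-1->s2 s2-0->s2 s2-1->s2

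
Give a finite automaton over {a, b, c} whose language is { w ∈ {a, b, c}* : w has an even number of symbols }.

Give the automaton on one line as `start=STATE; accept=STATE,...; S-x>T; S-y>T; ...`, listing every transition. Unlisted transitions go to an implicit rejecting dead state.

Only the length mod 2 matters, so use a 2-cycle: from any state, every input symbol moves to the next state, wrapping S1 back to S0. Mark S0 accepting.
With 2 states:
        a   b   c  
>* S0   S1  S1  S1 
   S1   S0  S0  S0 
(> = start, * = accepting)

start=S0; accept=S0; S0-a>S1; S0-b>S1; S0-c>S1; S1-a>S0; S1-b>S0; S1-c>S0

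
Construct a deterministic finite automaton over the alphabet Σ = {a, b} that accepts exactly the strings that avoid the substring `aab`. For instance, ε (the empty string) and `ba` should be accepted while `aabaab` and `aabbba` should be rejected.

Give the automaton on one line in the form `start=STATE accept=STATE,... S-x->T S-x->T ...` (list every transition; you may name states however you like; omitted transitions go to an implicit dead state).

Track partial matches of the forbidden pattern `aab`. State q3 is a dead state reached once `aab` has occurred; every other state accepts. q0 means no part of `aab` is currently matched.
With 4 states:
        a   b  
>* q0   q1  q0 
 * q1   q2  q0 
 * q2   q2  q3 
   q3   q3  q3 
(> = start, * = accepting)

start=q0 accept=q0,q1,q2 q0-a->q1 q0-b->q0 q1-a->q2 q1-b->q0 q2-a->q2 q2-b->q3 q3-a->q3 q3-b->q3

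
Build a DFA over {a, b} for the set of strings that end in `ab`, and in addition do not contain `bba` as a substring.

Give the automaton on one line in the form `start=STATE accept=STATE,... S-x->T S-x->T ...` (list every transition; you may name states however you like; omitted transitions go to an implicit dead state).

Run two small machines in parallel and take their product. One (3 states) tracks how much of the suffix `ab` has currently been matched; the other (4 states) tracks partial matches of the forbidden pattern `bba`. Each combined state is a pair, one component from each; accept when both components accept. After merging equivalent states the machine shrinks.
With 5 states:
        a   b  
>  q0   q1  q2 
   q1   q1  q3 
   q2   q1  q4 
 * q3   q1  q4 
   q4   q4  q4 
(> = start, * = accepting)

start=q0 accept=q3 q0-a->q1 q0-b->q2 q1-a->q1 q1-b->q3 q2-a->q1 q2-b->q4 q3-a->q1 q3-b->q4 q4-a->q4 q4-b->q4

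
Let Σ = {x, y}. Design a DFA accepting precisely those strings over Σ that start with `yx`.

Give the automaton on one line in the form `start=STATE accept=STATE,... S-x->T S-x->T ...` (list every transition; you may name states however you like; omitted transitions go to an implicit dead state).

Walk along `yx` while the input agrees: from q0 take `y` to q1, and so on. Any deviation drops to the rejecting sink q3. Once q2 is reached the prefix is confirmed and every continuation is accepted.
With 4 states:
        x   y  
>  q0   q3  q1 
   q1   q2  q3 
 * q2   q2  q2 
   q3   q3  q3 
(> = start, * = accepting)

start=q0 accept=q2 q0-x->q3 q0-y->q1 q1-x->q2 q1-y->q3 q2-x->q2 q2-y->q2 q3-x->q3 q3-y->q3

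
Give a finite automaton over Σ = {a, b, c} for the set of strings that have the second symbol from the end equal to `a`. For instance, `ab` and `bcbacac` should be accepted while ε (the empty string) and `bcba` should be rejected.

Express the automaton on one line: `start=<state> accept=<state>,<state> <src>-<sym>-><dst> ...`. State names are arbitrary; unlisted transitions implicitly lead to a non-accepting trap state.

start=q0 accept=q4,q5,q6 q0-a->q1 q0-b->q2 q0-c->q3 q1-a->q4 q1-b->q5 q1-c->q6 q2-a->q7 q2-b->q8 q2-c->q9 q3-a->q10 q3-b->q11 q3-c->q12 q4-a->q4 q4-b->q5 q4-c->q6 q5-a->q7 q5-b->q8 q5-c->q9 q6-a->q10 q6-b->q11 q6-c->q12 q7-a->q4 q7-b->q5 q7-c->q6 q8-a->q7 q8-b->q8 q8-c->q9 q9-a->q10 q9-b->q11 q9-c->q12 q10-a->q4 q10-b->q5 q10-c->q6 q11-a->q7 q11-b->q8 q11-c->q9 q12-a->q10 q12-b->q11 q12-c->q12

A DFA must remember the last 2 symbols (since which symbol is second-to-last isn't known until the input ends). Use one state per possible window of the last ≤2 symbols; accept from those whose window starts with `a`.
A 13-state machine:
          a    b    c  
>  q0     q1   q2   q3 
   q1     q4   q5   q6 
   q2     q7   q8   q9 
   q3    q10  q11  q12 
 * q4     q4   q5   q6 
 * q5     q7   q8   q9 
 * q6    q10  q11  q12 
   q7     q4   q5   q6 
   q8     q7   q8   q9 
   q9    q10  q11  q12 
   q10    q4   q5   q6 
   q11    q7   q8   q9 
   q12   q10  q11  q12 
(> = start, * = accepting)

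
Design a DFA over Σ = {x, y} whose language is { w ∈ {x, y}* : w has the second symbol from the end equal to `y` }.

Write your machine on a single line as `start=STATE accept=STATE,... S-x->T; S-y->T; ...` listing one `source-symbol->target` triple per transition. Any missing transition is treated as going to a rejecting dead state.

A DFA must remember the last 2 symbols (since which symbol is second-to-last isn't known until the input ends). Use one state per possible window of the last ≤2 symbols; accept from those whose window starts with `y`.
A 7-state machine:
        x   y  
>  q0   q1  q2 
   q1   q3  q4 
   q2   q5  q6 
   q3   q3  q4 
   q4   q5  q6 
 * q5   q3  q4 
 * q6   q5  q6 
(> = start, * = accepting)

start=q0; accept=q5,q6; q0-x->q1; q0-y->q2; q1-x->q3; q1-y->q4; q2-x->q5; q2-y->q6; q3-x->q3; q3-y->q4; q4-x->q5; q4-y->q6; q5-x->q3; q5-y->q4; q6-x->q5; q6-y->q6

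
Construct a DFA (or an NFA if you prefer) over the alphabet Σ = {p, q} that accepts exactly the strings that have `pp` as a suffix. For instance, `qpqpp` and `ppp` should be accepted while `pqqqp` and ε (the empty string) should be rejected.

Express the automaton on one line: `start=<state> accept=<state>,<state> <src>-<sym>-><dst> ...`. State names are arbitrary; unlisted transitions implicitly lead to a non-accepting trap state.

start=S0 accept=S2 S0-p->S1 S0-q->S0 S1-p->S2 S1-q->S0 S2-p->S2 S2-q->S0

Let each state record the length of the longest suffix of the input read so far that is also a prefix of `pp`. S1 means the last symbol is `p`; S2 means the last 2 symbols are `pp`. Accept only at S2, where the string currently ends in `pp`.
3 states suffice.
        p   q  
>  S0   S1  S0 
   S1   S2  S0 
 * S2   S2  S0 
(> = start, * = accepting)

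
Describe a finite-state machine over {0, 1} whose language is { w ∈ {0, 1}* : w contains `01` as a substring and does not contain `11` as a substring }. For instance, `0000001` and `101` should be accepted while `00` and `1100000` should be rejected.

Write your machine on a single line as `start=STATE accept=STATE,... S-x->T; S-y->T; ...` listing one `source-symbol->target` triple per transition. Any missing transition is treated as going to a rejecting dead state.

start=q0; accept=q3,q5; q0-0->q1; q0-1->q2; q1-0->q1; q1-1->q3; q2-0->q1; q2-1->q4; q3-0->q5; q3-1->q4; q4-0->q4; q4-1->q4; q5-0->q5; q5-1->q3

Run two small machines in parallel and take their product. One (3 states) tracks whether and how much of `01` has been seen; the other (3 states) tracks partial matches of the forbidden pattern `11`. Each combined state is a pair, one component from each; accept when both components accept. After merging equivalent states the machine shrinks.
6 states suffice.
        0   1  
>  q0   q1  q2 
   q1   q1  q3 
   q2   q1  q4 
 * q3   q5  q4 
   q4   q4  q4 
 * q5   q5  q3 
(> = start, * = accepting)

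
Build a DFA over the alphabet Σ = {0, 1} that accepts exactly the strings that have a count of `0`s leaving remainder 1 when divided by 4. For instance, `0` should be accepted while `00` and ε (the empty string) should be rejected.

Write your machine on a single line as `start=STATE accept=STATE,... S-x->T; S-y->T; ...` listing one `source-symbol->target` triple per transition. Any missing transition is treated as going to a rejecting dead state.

start=S0; accept=S1; S0-0->S1; S0-1->S0; S1-0->S2; S1-1->S1; S2-0->S3; S2-1->S2; S3-0->S0; S3-1->S3

The only thing that matters is how many `0`s have appeared, reduced mod 4. Use one state per residue: S0 for 0, …, S3 for 3. Reading `0` moves to the next residue; anything else stays put. S1 is accepting.
4 states suffice.
        0   1  
>  S0   S1  S0 
 * S1   S2  S1 
   S2   S3  S2 
   S3   S0  S3 
(> = start, * = accepting)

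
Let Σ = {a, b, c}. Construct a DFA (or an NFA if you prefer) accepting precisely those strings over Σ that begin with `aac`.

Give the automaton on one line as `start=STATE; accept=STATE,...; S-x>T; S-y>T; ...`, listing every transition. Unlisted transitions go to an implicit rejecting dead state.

Walk along `aac` while the input agrees: from S0 take `a` to S1, and so on. Any deviation drops to the rejecting sink S4. Once S3 is reached the prefix is confirmed and every continuation is accepted.
With 5 states:
        a   b   c  
>  S0   S1  S4  S4 
   S1   S2  S4  S4 
   S2   S4  S4  S3 
 * S3   S3  S3  S3 
   S4   S4  S4  S4 
(> = start, * = accepting)

start=S0; accept=S3; S0-a>S1; S0-b>S4; S0-c>S4; S1-a>S2; S1-b>S4; S1-c>S4; S2-a>S4; S2-b>S4; S2-c>S3; S3-a>S3; S3-b>S3; S3-c>S3; S4-a>S4; S4-b>S4; S4-c>S4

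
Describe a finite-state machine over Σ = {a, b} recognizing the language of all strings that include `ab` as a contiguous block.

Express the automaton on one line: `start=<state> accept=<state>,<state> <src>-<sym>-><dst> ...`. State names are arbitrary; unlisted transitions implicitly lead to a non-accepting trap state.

Track how much of `ab` has been matched so far: state q0 is no progress, q2 is the absorbing accept state reached once `ab` has occurred. Intermediate states record partial matches; on a mismatch, fall back to the longest reusable overlap.
        a   b  
>  q0   q1  q0 
   q1   q1  q2 
 * q2   q2  q2 
(> = start, * = accepting)

start=q0 accept=q2 q0-a->q1 q0-b->q0 q1-a->q1 q1-b->q2 q2-a->q2 q2-b->q2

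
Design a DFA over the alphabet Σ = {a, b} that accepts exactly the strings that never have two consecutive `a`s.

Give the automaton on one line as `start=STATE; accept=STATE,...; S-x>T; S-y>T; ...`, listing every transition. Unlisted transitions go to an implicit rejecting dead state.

Track partial matches of the forbidden pattern `aa`. State s2 is a dead state reached once `aa` has occurred; every other state accepts. s0 means no part of `aa` is currently matched.
        a   b  
>* s0   s1  s0 
 * s1   s2  s0 
   s2   s2  s2 
(> = start, * = accepting)

start=s0; accept=s0,s1; s0-a>s1; s0-b>s0; s1-a>s2; s1-b>s0; s2-a>s2; s2-b>s2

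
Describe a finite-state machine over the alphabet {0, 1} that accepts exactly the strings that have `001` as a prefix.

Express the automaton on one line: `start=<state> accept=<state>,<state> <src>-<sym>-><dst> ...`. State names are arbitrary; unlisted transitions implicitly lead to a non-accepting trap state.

Check the first 3 symbols one by one: S0 through S2 record how many have matched `001` so far; any wrong symbol goes to the dead state S4. After all 3 match we enter the accepting sink S3.
With 5 states:
        0   1  
>  S0   S1  S4 
   S1   S2  S4 
   S2   S4  S3 
 * S3   S3  S3 
   S4   S4  S4 
(> = start, * = accepting)

start=S0 accept=S3 S0-0->S1 S0-1->S4 S1-0->S2 S1-1->S4 S2-0->S4 S2-1->S3 S3-0->S3 S3-1->S3 S4-0->S4 S4-1->S4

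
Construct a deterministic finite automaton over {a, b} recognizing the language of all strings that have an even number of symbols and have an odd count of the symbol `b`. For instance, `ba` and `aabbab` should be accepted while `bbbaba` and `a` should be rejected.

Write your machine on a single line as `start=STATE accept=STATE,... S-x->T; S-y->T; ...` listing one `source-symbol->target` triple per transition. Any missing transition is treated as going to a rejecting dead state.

Run two small machines in parallel and take their product. The first has 2 states tracking the input length modulo 2; the second has 2 states tracking the count of `b`s modulo 2. A product state is a pair (one from each), accepting exactly when both do.
A 4-state machine:
        a   b  
>  q0   q1  q2 
   q1   q0  q3 
   q2   q3  q0 
 * q3   q2  q1 
(> = start, * = accepting)

start=q0; accept=q3; q0-a->q1; q0-b->q2; q1-a->q0; q1-b->q3; q2-a->q3; q2-b->q0; q3-a->q2; q3-b->q1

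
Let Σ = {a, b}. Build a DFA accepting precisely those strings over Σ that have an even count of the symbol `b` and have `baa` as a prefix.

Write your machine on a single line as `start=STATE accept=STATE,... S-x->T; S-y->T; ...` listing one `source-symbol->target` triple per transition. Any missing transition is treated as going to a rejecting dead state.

Build one automaton per condition and run them in lockstep. The first has 2 states tracking the count of `b`s modulo 2; the second has 5 states tracking whether the input so far still matches the prefix `baa`. A product state is a pair (one from each), accepting exactly when both do.
With 7 states:
        a   b  
>  q0   q1  q2 
   q1   q1  q3 
   q2   q4  q1 
   q3   q3  q1 
   q4   q5  q1 
   q5   q5  q6 
 * q6   q6  q5 
(> = start, * = accepting)

start=q0; accept=q6; q0-a->q1; q0-b->q2; q1-a->q1; q1-b->q3; q2-a->q4; q2-b->q1; q3-a->q3; q3-b->q1; q4-a->q5; q4-b->q1; q5-a->q5; q5-b->q6; q6-a->q6; q6-b->q5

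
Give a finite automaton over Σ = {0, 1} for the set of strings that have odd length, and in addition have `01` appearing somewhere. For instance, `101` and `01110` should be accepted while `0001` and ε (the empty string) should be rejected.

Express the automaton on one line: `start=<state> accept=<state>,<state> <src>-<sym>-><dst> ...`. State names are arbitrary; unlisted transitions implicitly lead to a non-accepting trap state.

start=A accept=F A-0->B A-1->C B-0->D B-1->E C-0->D C-1->A D-0->B D-1->F E-0->F E-1->F F-0->E F-1->E

Build one automaton per condition and run them in lockstep. The first has 2 states tracking the input length modulo 2; the second has 3 states tracking whether and how much of `01` has been seen. A product state is a pair (one from each), accepting exactly when both do.
A 6-state machine:
       0  1 
>  A   B  C 
   B   D  E 
   C   D  A 
   D   B  F 
   E   F  F 
 * F   E  E 
(> = start, * = accepting)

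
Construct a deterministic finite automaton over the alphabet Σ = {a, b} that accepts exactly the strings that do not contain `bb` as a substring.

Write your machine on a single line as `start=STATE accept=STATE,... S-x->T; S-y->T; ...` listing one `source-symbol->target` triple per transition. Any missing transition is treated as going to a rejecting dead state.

start=S0; accept=S0,S1; S0-a->S0; S0-b->S1; S1-a->S0; S1-b->S2; S2-a->S2; S2-b->S2

This is the complement of 'contains `bb`'. Use the same substring-matching states — S0 through S2 holding how much of `bb` has just been matched — but flip the accepting set: everything except the trap S2 accepts.
        a   b  
>* S0   S0  S1 
 * S1   S0  S2 
   S2   S2  S2 
(> = start, * = accepting)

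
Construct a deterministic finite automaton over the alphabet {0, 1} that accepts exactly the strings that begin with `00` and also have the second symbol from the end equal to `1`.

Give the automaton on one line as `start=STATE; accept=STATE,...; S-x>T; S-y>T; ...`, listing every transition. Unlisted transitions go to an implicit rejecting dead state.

start=s0; accept=s5,s6; s0-0>s1; s0-1>s2; s1-0>s3; s1-1>s2; s2-0>s2; s2-1>s2; s3-0>s3; s3-1>s4; s4-0>s5; s4-1>s6; s5-0>s3; s5-1>s4; s6-0>s5; s6-1>s6

Run two small machines in parallel and take their product. One (4 states) tracks whether the input so far still matches the prefix `00`; the other (7 states) tracks the last 2 symbols read. Each combined state is a pair, one component from each; accept when both components accept. Equivalent product states are then merged.
7 states suffice.
        0   1  
>  s0   s1  s2 
   s1   s3  s2 
   s2   s2  s2 
   s3   s3  s4 
   s4   s5  s6 
 * s5   s3  s4 
 * s6   s5  s6 
(> = start, * = accepting)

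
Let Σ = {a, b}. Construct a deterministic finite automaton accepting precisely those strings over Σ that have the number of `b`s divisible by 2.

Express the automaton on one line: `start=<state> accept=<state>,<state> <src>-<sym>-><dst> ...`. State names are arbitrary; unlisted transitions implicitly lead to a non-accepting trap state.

start=S0 accept=S0 S0-a->S0 S0-b->S1 S1-a->S1 S1-b->S0

Keep the running count of `b`s modulo 2: each `b` advances along the cycle S0 → S1 → S0 while other symbols loop. Accept at S0.
With 2 states:
        a   b  
>* S0   S0  S1 
   S1   S1  S0 
(> = start, * = accepting)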